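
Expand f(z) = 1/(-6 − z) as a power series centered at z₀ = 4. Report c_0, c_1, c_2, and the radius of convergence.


Let w = z − z₀, so z = z₀ + w.
Then -6 − z = -6 − (z₀ + w) = (-6 − z₀) − w = -10 − w.
f(z) = 1/(-10 − w) = (1/(-10)) · 1/(1 − w/(-10)) = Σ_{n≥0} w^n / (-10)^(n+1).
So c_n = 1/(-10)^(n+1):
  c_0 = 1/(-10)^1 = -1/10.
  c_1 = 1/(-10)^2 = 1/100.
  c_2 = 1/(-10)^3 = -1/1000.
The series is valid for |w/d| < 1, i.e. |z − z₀| < |d|.
Radius of convergence: R = |-6 − z₀| = |-10| = 10 (distance from z₀ to the singularity z = -6).

c_0 = -1/10, c_1 = 1/100, c_2 = -1/1000; R = 10.


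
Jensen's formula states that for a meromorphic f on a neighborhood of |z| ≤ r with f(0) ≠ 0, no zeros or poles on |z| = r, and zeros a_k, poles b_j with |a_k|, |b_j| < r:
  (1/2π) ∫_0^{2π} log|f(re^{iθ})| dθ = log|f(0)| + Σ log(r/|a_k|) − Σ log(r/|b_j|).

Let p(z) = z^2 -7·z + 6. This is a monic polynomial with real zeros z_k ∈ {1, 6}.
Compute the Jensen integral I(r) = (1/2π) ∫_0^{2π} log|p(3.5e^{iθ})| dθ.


Zeros: 1, 6; r = 3.5.
Inside |z| < r: 1. Outside (|z| ≥ r): 6.
p(0) = 6, so log|p(0)| = log(6) = 1.7918.
Apply Jensen: I(r) = log|p(0)| + Σ_k log(r/|z_k|), summed over zeros inside |z| < r.
  log(r/|z_k|) for z_k = 1: log(3.5/1) = 1.2528
  Outside zeros (6) contribute nothing to the Jensen sum.
Sum over inside zeros: 1.2528.
I(r) = log|p(0)| + (inside sum) = 1.7918 + 1.2528 = 3.0445.
Note: since some zeros are outside |z| ≤ r, the simplified n·log(r) form does NOT apply — only the inside zeros contribute.

I(r) ≈ 3.0445.


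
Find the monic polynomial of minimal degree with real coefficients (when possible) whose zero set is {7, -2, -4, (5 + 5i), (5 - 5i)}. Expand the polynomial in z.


The polynomial is p(z) = ∏_{α ∈ S} (z − α), where S = {7, -2, -4, (5 + 5i), (5 - 5i)}.
Expanding the product yields: p(z) = z^5 -11·z^4 + 26·z^3 + 234·z^2 -1140·z -2800.
Note conjugate pairs combine to real quadratics: (z − (5+5i))(z − (5−5i)) = z² − 10z + 50.
The resulting polynomial has degree 5 and real coefficients as required.

p(z) = z^5 -11·z^4 + 26·z^3 + 234·z^2 -1140·z -2800.


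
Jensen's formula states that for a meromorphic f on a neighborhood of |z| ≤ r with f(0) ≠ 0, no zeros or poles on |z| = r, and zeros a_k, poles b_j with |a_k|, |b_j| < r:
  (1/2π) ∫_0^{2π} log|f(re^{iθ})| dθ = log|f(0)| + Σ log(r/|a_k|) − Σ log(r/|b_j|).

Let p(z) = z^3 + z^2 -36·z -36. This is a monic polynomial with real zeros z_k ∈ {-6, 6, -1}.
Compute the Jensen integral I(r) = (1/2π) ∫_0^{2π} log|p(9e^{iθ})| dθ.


Zeros: -6, -1, 6; r = 9.
Inside |z| < r: -6, -1, 6. Outside (|z| ≥ r): ∅.
p(0) = -36, so log|p(0)| = log(36) = 3.5835.
Apply Jensen: I(r) = log|p(0)| + Σ_k log(r/|z_k|), summed over zeros inside |z| < r.
  log(r/|z_k|) for z_k = -6: log(9/6) = 0.4055
  log(r/|z_k|) for z_k = 6: log(9/6) = 0.4055
  log(r/|z_k|) for z_k = -1: log(9/1) = 2.1972
Sum over inside zeros: 3.0082.
I(r) = log|p(0)| + (inside sum) = 3.5835 + 3.0082 = 6.5917.
Closed form (all zeros inside, monic): I(r) = n·log(r) = 3·log(9) = 6.5917. ✓

I(r) ≈ 6.5917.


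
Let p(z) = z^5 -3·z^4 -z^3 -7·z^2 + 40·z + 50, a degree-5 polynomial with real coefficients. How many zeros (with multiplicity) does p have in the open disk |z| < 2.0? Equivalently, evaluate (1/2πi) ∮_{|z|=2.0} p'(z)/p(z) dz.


The zeros of p are: -1, (-1 + 2i), (-1 - 2i), (3 + 1i), (3 - 1i).
Their magnitudes are: 1, 2.236, 2.236, 3.162, 3.162.
Zeros with |z| < R = 2.0: -1.
Count = 1.
By the argument principle, (1/2πi) ∮_{|z|=R} p'(z)/p(z) dz equals exactly this count.

Number of zeros inside |z| < 2.0: 1.


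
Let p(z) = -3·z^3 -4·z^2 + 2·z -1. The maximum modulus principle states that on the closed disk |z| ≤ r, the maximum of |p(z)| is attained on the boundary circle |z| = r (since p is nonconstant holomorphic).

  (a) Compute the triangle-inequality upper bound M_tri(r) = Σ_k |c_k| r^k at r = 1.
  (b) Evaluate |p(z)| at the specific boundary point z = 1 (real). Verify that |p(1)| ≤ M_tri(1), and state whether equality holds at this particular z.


Coefficients: c_0 = -1, c_1 = 2, c_2 = -4, c_3 = -3. Radius r = 1.
Part (a). Triangle bound: M_tri(r) = Σ_k |c_k| r^k
  = |-1|·1^0 + |2|·1^1 + |-4|·1^2 + |-3|·1^3
  = 1 + 2 + 4 + 3 = 10.
This bounds M(r) := max_{|z|=r} |p(z)| from above; equality holds iff all terms c_k z^k can be made to align in phase at a single z on |z|=r.
Part (b). At z = 1 (real, on the circle |z| = r):
  p(1) = (-1)·1^0 + (2)·1^1 + (-4)·1^2 + (-3)·1^3 = -6.
  |p(1)| = 6.
Check: |p(1)| = 6 ≤ 10 = M_tri(1). ✓ Equality does not hold at z = 1 (the coefficients have mixed signs, so the terms do not all align in phase there).

M_tri(1) = 10; |p(1)| = 6; equality at z=1: no.


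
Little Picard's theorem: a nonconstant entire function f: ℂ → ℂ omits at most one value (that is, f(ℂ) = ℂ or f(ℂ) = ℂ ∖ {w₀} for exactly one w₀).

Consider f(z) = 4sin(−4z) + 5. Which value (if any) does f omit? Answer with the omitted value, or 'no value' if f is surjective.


Little Picard bounds the complement of f(ℂ) to at most one point.
sin is entire and surjective onto ℂ: for every w ∈ ℂ, sin(ζ) = w has a solution ζ ∈ ℂ (e.g., via the complex inverse arcsin). With ζ = −4z this gives z = ζ/(-4). Then 4·sin(−4z) takes every value in 4·ℂ = ℂ, and adding 5 is a bijection of ℂ. So f is surjective and omits no value. (Note: only on the real line is sin bounded by [−1, 1].)

Omitted value: no value.


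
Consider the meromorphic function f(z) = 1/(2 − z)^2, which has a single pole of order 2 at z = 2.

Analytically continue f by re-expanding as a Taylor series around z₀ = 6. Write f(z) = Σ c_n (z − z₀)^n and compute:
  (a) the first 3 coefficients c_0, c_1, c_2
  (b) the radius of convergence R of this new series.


Let w = z − z₀, so z = z₀ + w.
Then 2 − z = 2 − (z₀ + w) = (2 − z₀) − w = -4 − w.
f(z) = 1/(-4 − w)^2 = (1/(-4)^2) · (1 − w/(-4))^{−2}.
By the binomial series (1−u)^{−2} = Σ_{n≥0} C(n+1, 1) u^n for |u|<1, with u = w/(-4):
  c_n = C(n+1, 1) / (-4)^(n+2).
  c_0 = 1/(-4)^2 = 1/16.
  c_1 = 2/(-4)^3 = -1/32.
  c_2 = 3/(-4)^4 = 3/256.
The series is valid for |w/d| < 1, i.e. |z − z₀| < |d|.
Radius of convergence: R = |2 − z₀| = |-4| = 4 (distance from z₀ to the singularity z = 2).

c_0 = 1/16, c_1 = -1/32, c_2 = 3/256; R = 4.


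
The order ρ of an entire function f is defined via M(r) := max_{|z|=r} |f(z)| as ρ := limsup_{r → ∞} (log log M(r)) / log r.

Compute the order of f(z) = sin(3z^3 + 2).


Write sin(w) = (e^{iw} ± e^{−iw})/(2 or 2i), so |sin(w)| ≤ e^{|w|}. With w = 3z^3 + 2, |w| ≤ 3r^3 + 2 on |z|=r, giving M(r) ≤ e^{3r^3 + 2} and ρ ≤ 3. For the lower bound, choose z on |z|=r with 3z^3 purely imaginary of modulus 3r^3; then |sin(3z^3 + 2)| grows like e^{3r^3}/2, so ρ ≥ 3. Hence ρ = 3.
Therefore ρ = 3.

Order ρ = 3.


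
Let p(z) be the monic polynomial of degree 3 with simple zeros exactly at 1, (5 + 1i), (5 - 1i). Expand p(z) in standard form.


The polynomial is p(z) = ∏_{α ∈ S} (z − α), where S = {1, (5 + 1i), (5 - 1i)}.
Expanding the product yields: p(z) = z^3 -11·z^2 + 36·z -26.
Note conjugate pairs combine to real quadratics: (z − (5+1i))(z − (5−1i)) = z² − 10z + 26.
The resulting polynomial has degree 3 and real coefficients as required.

p(z) = z^3 -11·z^2 + 36·z -26.


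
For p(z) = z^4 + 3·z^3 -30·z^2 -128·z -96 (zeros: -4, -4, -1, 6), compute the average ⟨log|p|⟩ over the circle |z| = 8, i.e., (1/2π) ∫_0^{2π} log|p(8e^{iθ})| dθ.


Zeros: -4, -4, -1, 6; r = 8.
Inside |z| < r: -4, -4, -1, 6. Outside (|z| ≥ r): ∅.
p(0) = -96, so log|p(0)| = log(96) = 4.5643.
Apply Jensen: I(r) = log|p(0)| + Σ_k log(r/|z_k|), summed over zeros inside |z| < r.
  log(r/|z_k|) for z_k = -4: log(8/4) = 0.6931
  log(r/|z_k|) for z_k = -4: log(8/4) = 0.6931
  log(r/|z_k|) for z_k = -1: log(8/1) = 2.0794
  log(r/|z_k|) for z_k = 6: log(8/6) = 0.2877
Sum over inside zeros: 3.7534.
I(r) = log|p(0)| + (inside sum) = 4.5643 + 3.7534 = 8.3178.
Closed form (all zeros inside, monic): I(r) = n·log(r) = 4·log(8) = 8.3178. ✓

I(r) ≈ 8.3178.


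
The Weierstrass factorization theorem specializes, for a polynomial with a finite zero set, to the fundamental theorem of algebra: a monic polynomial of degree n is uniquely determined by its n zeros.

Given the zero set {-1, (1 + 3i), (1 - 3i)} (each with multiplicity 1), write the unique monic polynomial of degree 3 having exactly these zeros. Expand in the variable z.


The polynomial is p(z) = ∏_{α ∈ S} (z − α), where S = {-1, (1 + 3i), (1 - 3i)}.
Expanding the product yields: p(z) = z^3 -z^2 + 8·z + 10.
Note conjugate pairs combine to real quadratics: (z − (1+3i))(z − (1−3i)) = z² − 2z + 10.
The resulting polynomial has degree 3 and real coefficients as required.

p(z) = z^3 -z^2 + 8·z + 10.


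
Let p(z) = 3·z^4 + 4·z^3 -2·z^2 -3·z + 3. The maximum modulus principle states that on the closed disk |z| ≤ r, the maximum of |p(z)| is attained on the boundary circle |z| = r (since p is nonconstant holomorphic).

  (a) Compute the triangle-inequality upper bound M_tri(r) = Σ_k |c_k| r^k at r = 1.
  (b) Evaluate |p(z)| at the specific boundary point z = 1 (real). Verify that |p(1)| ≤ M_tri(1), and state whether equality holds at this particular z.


Coefficients: c_0 = 3, c_1 = -3, c_2 = -2, c_3 = 4, c_4 = 3. Radius r = 1.
Part (a). Triangle bound: M_tri(r) = Σ_k |c_k| r^k
  = |3|·1^0 + |-3|·1^1 + |-2|·1^2 + |4|·1^3 + |3|·1^4
  = 3 + 3 + 2 + 4 + 3 = 15.
This bounds M(r) := max_{|z|=r} |p(z)| from above; equality holds iff all terms c_k z^k can be made to align in phase at a single z on |z|=r.
Part (b). At z = 1 (real, on the circle |z| = r):
  p(1) = (3)·1^0 + (-3)·1^1 + (-2)·1^2 + (4)·1^3 + (3)·1^4 = 5.
  |p(1)| = 5.
Check: |p(1)| = 5 ≤ 15 = M_tri(1). ✓ Equality does not hold at z = 1 (the coefficients have mixed signs, so the terms do not all align in phase there).

M_tri(1) = 15; |p(1)| = 5; equality at z=1: no.


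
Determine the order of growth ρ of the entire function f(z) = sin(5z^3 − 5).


Write sin(w) = (e^{iw} ± e^{−iw})/(2 or 2i), so |sin(w)| ≤ e^{|w|}. With w = 5z^3 − 5, |w| ≤ 5r^3 + 5 on |z|=r, giving M(r) ≤ e^{5r^3 + 5} and ρ ≤ 3. For the lower bound, choose z on |z|=r with 5z^3 purely imaginary of modulus 5r^3; then |sin(5z^3 − 5)| grows like e^{5r^3}/2, so ρ ≥ 3. Hence ρ = 3.
Therefore ρ = 3.

Order ρ = 3.


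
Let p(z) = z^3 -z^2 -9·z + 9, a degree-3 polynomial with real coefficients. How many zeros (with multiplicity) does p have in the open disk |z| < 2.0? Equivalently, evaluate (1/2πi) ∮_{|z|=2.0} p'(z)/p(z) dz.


The zeros of p are: -3, 1, 3.
Their magnitudes are: 3, 1, 3.
Zeros with |z| < R = 2.0: 1.
Count = 1.
By the argument principle, (1/2πi) ∮_{|z|=R} p'(z)/p(z) dz equals exactly this count.

Number of zeros inside |z| < 2.0: 1.


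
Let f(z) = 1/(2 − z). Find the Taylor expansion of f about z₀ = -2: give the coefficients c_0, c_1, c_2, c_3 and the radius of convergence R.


Let w = z − z₀, so z = z₀ + w.
Then 2 − z = 2 − (z₀ + w) = (2 − z₀) − w = 4 − w.
f(z) = 1/(4 − w) = (1/(4)) · 1/(1 − w/(4)) = Σ_{n≥0} w^n / (4)^(n+1).
So c_n = 1/(4)^(n+1):
  c_0 = 1/(4)^1 = 1/4.
  c_1 = 1/(4)^2 = 1/16.
  c_2 = 1/(4)^3 = 1/64.
  c_3 = 1/(4)^4 = 1/256.
The series is valid for |w/d| < 1, i.e. |z − z₀| < |d|.
Radius of convergence: R = |2 − z₀| = |4| = 4 (distance from z₀ to the singularity z = 2).

c_0 = 1/4, c_1 = 1/16, c_2 = 1/64, c_3 = 1/256; R = 4.


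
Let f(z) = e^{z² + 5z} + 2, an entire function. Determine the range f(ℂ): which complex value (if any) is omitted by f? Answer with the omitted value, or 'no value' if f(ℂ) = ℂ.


Little Picard bounds the complement of f(ℂ) to at most one point.
The exponent g(z) = z² + 5z is a nonconstant polynomial, hence surjective onto ℂ. So e^{g(z)} takes every value in {e^w : w ∈ ℂ} = ℂ ∖ {0}. Adding 2 shifts the range to ℂ ∖ {2}. f omits exactly 2.

Omitted value: 2.


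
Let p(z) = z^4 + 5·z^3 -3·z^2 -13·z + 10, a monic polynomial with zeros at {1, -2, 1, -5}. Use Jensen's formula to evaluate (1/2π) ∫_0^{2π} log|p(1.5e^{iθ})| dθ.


Zeros: -5, -2, 1, 1; r = 1.5.
Inside |z| < r: 1, 1. Outside (|z| ≥ r): -5, -2.
p(0) = 10, so log|p(0)| = log(10) = 2.3026.
Apply Jensen: I(r) = log|p(0)| + Σ_k log(r/|z_k|), summed over zeros inside |z| < r.
  log(r/|z_k|) for z_k = 1: log(1.5/1) = 0.4055
  log(r/|z_k|) for z_k = 1: log(1.5/1) = 0.4055
  Outside zeros (-5, -2) contribute nothing to the Jensen sum.
Sum over inside zeros: 0.8109.
I(r) = log|p(0)| + (inside sum) = 2.3026 + 0.8109 = 3.1135.
Note: since some zeros are outside |z| ≤ r, the simplified n·log(r) form does NOT apply — only the inside zeros contribute.

I(r) ≈ 3.1135.


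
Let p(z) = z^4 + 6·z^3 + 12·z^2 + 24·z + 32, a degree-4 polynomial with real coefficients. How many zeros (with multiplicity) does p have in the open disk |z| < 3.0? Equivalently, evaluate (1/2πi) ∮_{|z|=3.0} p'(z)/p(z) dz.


The zeros of p are: (0 + 2i), (0 - 2i), -2, -4.
Their magnitudes are: 2, 2, 2, 4.
Zeros with |z| < R = 3.0: (0 + 2i), (0 - 2i), -2.
Count = 3.
By the argument principle, (1/2πi) ∮_{|z|=R} p'(z)/p(z) dz equals exactly this count.

Number of zeros inside |z| < 3.0: 3.


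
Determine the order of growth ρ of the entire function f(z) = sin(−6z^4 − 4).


Write sin(w) = (e^{iw} ± e^{−iw})/(2 or 2i), so |sin(w)| ≤ e^{|w|}. With w = −6z^4 − 4, |w| ≤ 6r^4 + 4 on |z|=r, giving M(r) ≤ e^{6r^4 + 4} and ρ ≤ 4. For the lower bound, choose z on |z|=r with -6z^4 purely imaginary of modulus 6r^4; then |sin(−6z^4 − 4)| grows like e^{6r^4}/2, so ρ ≥ 4. Hence ρ = 4.
Therefore ρ = 4.

Order ρ = 4.


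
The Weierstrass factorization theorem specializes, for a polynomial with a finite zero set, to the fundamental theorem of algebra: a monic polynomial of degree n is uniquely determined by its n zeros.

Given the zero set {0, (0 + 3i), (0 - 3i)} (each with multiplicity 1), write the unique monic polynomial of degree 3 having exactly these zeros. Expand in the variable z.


The polynomial is p(z) = ∏_{α ∈ S} (z − α), where S = {0, (0 + 3i), (0 - 3i)}.
Expanding the product yields: p(z) = z^3 + 9·z.
Note conjugate pairs combine to real quadratics: (z − (0+3i))(z − (0−3i)) = z² + 9.
The resulting polynomial has degree 3 and real coefficients as required.

p(z) = z^3 + 9·z.


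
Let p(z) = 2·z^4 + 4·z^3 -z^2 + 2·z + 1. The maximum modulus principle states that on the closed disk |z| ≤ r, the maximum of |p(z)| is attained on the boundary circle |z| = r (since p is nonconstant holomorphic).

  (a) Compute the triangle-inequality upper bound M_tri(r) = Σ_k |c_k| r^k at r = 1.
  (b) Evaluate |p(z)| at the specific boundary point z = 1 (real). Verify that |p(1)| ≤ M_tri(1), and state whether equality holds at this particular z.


Coefficients: c_0 = 1, c_1 = 2, c_2 = -1, c_3 = 4, c_4 = 2. Radius r = 1.
Part (a). Triangle bound: M_tri(r) = Σ_k |c_k| r^k
  = |1|·1^0 + |2|·1^1 + |-1|·1^2 + |4|·1^3 + |2|·1^4
  = 1 + 2 + 1 + 4 + 2 = 10.
This bounds M(r) := max_{|z|=r} |p(z)| from above; equality holds iff all terms c_k z^k can be made to align in phase at a single z on |z|=r.
Part (b). At z = 1 (real, on the circle |z| = r):
  p(1) = (1)·1^0 + (2)·1^1 + (-1)·1^2 + (4)·1^3 + (2)·1^4 = 8.
  |p(1)| = 8.
Check: |p(1)| = 8 ≤ 10 = M_tri(1). ✓ Equality does not hold at z = 1 (the coefficients have mixed signs, so the terms do not all align in phase there).

M_tri(1) = 10; |p(1)| = 8; equality at z=1: no.


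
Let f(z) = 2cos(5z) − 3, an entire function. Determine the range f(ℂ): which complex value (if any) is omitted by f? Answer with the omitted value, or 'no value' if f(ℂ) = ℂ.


Little Picard bounds the complement of f(ℂ) to at most one point.
cos is entire and surjective onto ℂ: for every w ∈ ℂ, cos(ζ) = w has a solution ζ ∈ ℂ (e.g., via the complex inverse arccos). With ζ = 5z this gives z = ζ/(5). Then 2·cos(5z) takes every value in 2·ℂ = ℂ, and adding -3 is a bijection of ℂ. So f is surjective and omits no value. (Note: only on the real line is cos bounded by [−1, 1].)

Omitted value: no value.


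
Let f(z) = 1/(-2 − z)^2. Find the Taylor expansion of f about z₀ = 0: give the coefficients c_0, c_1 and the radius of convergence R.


Let w = z − z₀, so z = z₀ + w.
Then -2 − z = -2 − (z₀ + w) = (-2 − z₀) − w = -2 − w.
f(z) = 1/(-2 − w)^2 = (1/(-2)^2) · (1 − w/(-2))^{−2}.
By the binomial series (1−u)^{−2} = Σ_{n≥0} C(n+1, 1) u^n for |u|<1, with u = w/(-2):
  c_n = C(n+1, 1) / (-2)^(n+2).
  c_0 = 1/(-2)^2 = 1/4.
  c_1 = 2/(-2)^3 = -1/4.
The series is valid for |w/d| < 1, i.e. |z − z₀| < |d|.
Radius of convergence: R = |-2 − z₀| = |-2| = 2 (distance from z₀ to the singularity z = -2).

c_0 = 1/4, c_1 = -1/4; R = 2.


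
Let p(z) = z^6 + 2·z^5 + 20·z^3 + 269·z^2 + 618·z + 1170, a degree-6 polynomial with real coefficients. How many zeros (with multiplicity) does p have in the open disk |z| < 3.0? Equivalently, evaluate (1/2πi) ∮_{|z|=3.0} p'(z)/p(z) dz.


The zeros of p are: (3 + 3i), (3 - 3i), (-1 + 2i), (-1 - 2i), (-3 + 2i), (-3 - 2i).
Their magnitudes are: 4.243, 4.243, 2.236, 2.236, 3.606, 3.606.
Zeros with |z| < R = 3.0: (-1 + 2i), (-1 - 2i).
Count = 2.
By the argument principle, (1/2πi) ∮_{|z|=R} p'(z)/p(z) dz equals exactly this count.

Number of zeros inside |z| < 3.0: 2.


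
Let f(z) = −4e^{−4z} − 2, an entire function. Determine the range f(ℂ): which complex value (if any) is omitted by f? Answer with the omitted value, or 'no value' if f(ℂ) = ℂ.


Little Picard bounds the complement of f(ℂ) to at most one point.
e^{−4z} is never zero on ℂ, so -4·e^{−4z} takes every value in ℂ ∖ {0}. Adding -2 shifts the range to ℂ ∖ {-2}. Thus f omits exactly the value -2.

Omitted value: -2.


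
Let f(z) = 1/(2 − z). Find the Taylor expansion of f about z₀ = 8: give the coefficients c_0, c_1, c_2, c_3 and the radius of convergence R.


Let w = z − z₀, so z = z₀ + w.
Then 2 − z = 2 − (z₀ + w) = (2 − z₀) − w = -6 − w.
f(z) = 1/(-6 − w) = (1/(-6)) · 1/(1 − w/(-6)) = Σ_{n≥0} w^n / (-6)^(n+1).
So c_n = 1/(-6)^(n+1):
  c_0 = 1/(-6)^1 = -1/6.
  c_1 = 1/(-6)^2 = 1/36.
  c_2 = 1/(-6)^3 = -1/216.
  c_3 = 1/(-6)^4 = 1/1296.
The series is valid for |w/d| < 1, i.e. |z − z₀| < |d|.
Radius of convergence: R = |2 − z₀| = |-6| = 6 (distance from z₀ to the singularity z = 2).

c_0 = -1/6, c_1 = 1/36, c_2 = -1/216, c_3 = 1/1296; R = 6.


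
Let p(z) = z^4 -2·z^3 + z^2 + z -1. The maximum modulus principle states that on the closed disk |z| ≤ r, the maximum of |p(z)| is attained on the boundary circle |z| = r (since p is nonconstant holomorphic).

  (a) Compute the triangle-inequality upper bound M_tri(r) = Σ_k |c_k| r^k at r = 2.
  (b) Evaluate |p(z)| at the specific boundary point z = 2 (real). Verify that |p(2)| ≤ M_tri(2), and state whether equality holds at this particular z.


Coefficients: c_0 = -1, c_1 = 1, c_2 = 1, c_3 = -2, c_4 = 1. Radius r = 2.
Part (a). Triangle bound: M_tri(r) = Σ_k |c_k| r^k
  = |-1|·2^0 + |1|·2^1 + |1|·2^2 + |-2|·2^3 + |1|·2^4
  = 1 + 2 + 4 + 16 + 16 = 39.
This bounds M(r) := max_{|z|=r} |p(z)| from above; equality holds iff all terms c_k z^k can be made to align in phase at a single z on |z|=r.
Part (b). At z = 2 (real, on the circle |z| = r):
  p(2) = (-1)·2^0 + (1)·2^1 + (1)·2^2 + (-2)·2^3 + (1)·2^4 = 5.
  |p(2)| = 5.
Check: |p(2)| = 5 ≤ 39 = M_tri(2). ✓ Equality does not hold at z = 2 (the coefficients have mixed signs, so the terms do not all align in phase there).

M_tri(2) = 39; |p(2)| = 5; equality at z=2: no.


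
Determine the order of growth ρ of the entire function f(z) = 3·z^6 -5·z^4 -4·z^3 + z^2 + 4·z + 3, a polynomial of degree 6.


|f(z)| ≤ Σ|c_k|·r^k = O(r^6) as r → ∞. Polynomial growth is O(e^{r^ε}) for every ε > 0 (since r^6/e^{r^ε} → 0), so ρ ≤ ε for all ε > 0, i.e. ρ = 0. Every nonconstant polynomial has order 0.
Therefore ρ = 0.

Order ρ = 0.


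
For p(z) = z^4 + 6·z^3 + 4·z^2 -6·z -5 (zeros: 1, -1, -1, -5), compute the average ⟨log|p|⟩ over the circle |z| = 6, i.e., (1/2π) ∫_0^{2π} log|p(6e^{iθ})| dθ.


Zeros: -5, -1, -1, 1; r = 6.
Inside |z| < r: -5, -1, -1, 1. Outside (|z| ≥ r): ∅.
p(0) = -5, so log|p(0)| = log(5) = 1.6094.
Apply Jensen: I(r) = log|p(0)| + Σ_k log(r/|z_k|), summed over zeros inside |z| < r.
  log(r/|z_k|) for z_k = 1: log(6/1) = 1.7918
  log(r/|z_k|) for z_k = -1: log(6/1) = 1.7918
  log(r/|z_k|) for z_k = -1: log(6/1) = 1.7918
  log(r/|z_k|) for z_k = -5: log(6/5) = 0.1823
Sum over inside zeros: 5.5576.
I(r) = log|p(0)| + (inside sum) = 1.6094 + 5.5576 = 7.1670.
Closed form (all zeros inside, monic): I(r) = n·log(r) = 4·log(6) = 7.1670. ✓

I(r) ≈ 7.1670.


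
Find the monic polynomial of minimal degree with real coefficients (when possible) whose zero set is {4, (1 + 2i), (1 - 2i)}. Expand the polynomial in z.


The polynomial is p(z) = ∏_{α ∈ S} (z − α), where S = {4, (1 + 2i), (1 - 2i)}.
Expanding the product yields: p(z) = z^3 -6·z^2 + 13·z -20.
Note conjugate pairs combine to real quadratics: (z − (1+2i))(z − (1−2i)) = z² − 2z + 5.
The resulting polynomial has degree 3 and real coefficients as required.

p(z) = z^3 -6·z^2 + 13·z -20.


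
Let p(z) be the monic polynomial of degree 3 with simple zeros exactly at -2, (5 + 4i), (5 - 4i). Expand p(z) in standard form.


The polynomial is p(z) = ∏_{α ∈ S} (z − α), where S = {-2, (5 + 4i), (5 - 4i)}.
Expanding the product yields: p(z) = z^3 -8·z^2 + 21·z + 82.
Note conjugate pairs combine to real quadratics: (z − (5+4i))(z − (5−4i)) = z² − 10z + 41.
The resulting polynomial has degree 3 and real coefficients as required.

p(z) = z^3 -8·z^2 + 21·z + 82.


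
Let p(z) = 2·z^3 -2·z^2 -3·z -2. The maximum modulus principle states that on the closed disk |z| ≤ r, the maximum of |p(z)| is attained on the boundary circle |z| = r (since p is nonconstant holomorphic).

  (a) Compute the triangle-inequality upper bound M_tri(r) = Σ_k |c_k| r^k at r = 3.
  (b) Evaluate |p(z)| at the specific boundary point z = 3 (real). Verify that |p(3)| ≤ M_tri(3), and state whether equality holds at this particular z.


Coefficients: c_0 = -2, c_1 = -3, c_2 = -2, c_3 = 2. Radius r = 3.
Part (a). Triangle bound: M_tri(r) = Σ_k |c_k| r^k
  = |-2|·3^0 + |-3|·3^1 + |-2|·3^2 + |2|·3^3
  = 2 + 9 + 18 + 54 = 83.
This bounds M(r) := max_{|z|=r} |p(z)| from above; equality holds iff all terms c_k z^k can be made to align in phase at a single z on |z|=r.
Part (b). At z = 3 (real, on the circle |z| = r):
  p(3) = (-2)·3^0 + (-3)·3^1 + (-2)·3^2 + (2)·3^3 = 25.
  |p(3)| = 25.
Check: |p(3)| = 25 ≤ 83 = M_tri(3). ✓ Equality does not hold at z = 3 (the coefficients have mixed signs, so the terms do not all align in phase there).

M_tri(3) = 83; |p(3)| = 25; equality at z=3: no.


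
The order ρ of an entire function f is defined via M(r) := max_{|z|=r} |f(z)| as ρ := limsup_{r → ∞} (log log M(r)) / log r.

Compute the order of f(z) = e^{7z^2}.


|e^{7z^2}| = e^{Re(7·z^2) + 0} ≤ e^{7|z|^2 + 0} = e^{7r^2 + 0} on |z| = r, so ρ ≤ 2. Choosing z on |z|=r so that 7·z^2 is real positive (always possible by picking arg z appropriately) gives |f(z)| = e^{7r^2 + 0}, matching the bound. The additive constant 0 does not affect log log M(r) ~ 2·log r. Hence ρ = 2.
Therefore ρ = 2.

Order ρ = 2.


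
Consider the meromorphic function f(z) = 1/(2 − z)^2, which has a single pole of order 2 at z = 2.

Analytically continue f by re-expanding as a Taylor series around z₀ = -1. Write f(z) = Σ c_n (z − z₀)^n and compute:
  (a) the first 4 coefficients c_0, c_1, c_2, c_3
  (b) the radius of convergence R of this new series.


Let w = z − z₀, so z = z₀ + w.
Then 2 − z = 2 − (z₀ + w) = (2 − z₀) − w = 3 − w.
f(z) = 1/(3 − w)^2 = (1/(3)^2) · (1 − w/(3))^{−2}.
By the binomial series (1−u)^{−2} = Σ_{n≥0} C(n+1, 1) u^n for |u|<1, with u = w/(3):
  c_n = C(n+1, 1) / (3)^(n+2).
  c_0 = 1/(3)^2 = 1/9.
  c_1 = 2/(3)^3 = 2/27.
  c_2 = 3/(3)^4 = 1/27.
  c_3 = 4/(3)^5 = 4/243.
The series is valid for |w/d| < 1, i.e. |z − z₀| < |d|.
Radius of convergence: R = |2 − z₀| = |3| = 3 (distance from z₀ to the singularity z = 2).

c_0 = 1/9, c_1 = 2/27, c_2 = 1/27, c_3 = 4/243; R = 3.


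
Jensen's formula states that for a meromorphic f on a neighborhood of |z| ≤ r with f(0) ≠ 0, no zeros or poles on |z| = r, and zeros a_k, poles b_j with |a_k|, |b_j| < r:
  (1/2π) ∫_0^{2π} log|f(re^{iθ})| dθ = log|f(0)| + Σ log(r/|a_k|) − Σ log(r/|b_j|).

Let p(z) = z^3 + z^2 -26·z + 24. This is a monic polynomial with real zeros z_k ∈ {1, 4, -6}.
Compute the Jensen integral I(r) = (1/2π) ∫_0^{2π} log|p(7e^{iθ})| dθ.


Zeros: -6, 1, 4; r = 7.
Inside |z| < r: -6, 1, 4. Outside (|z| ≥ r): ∅.
p(0) = 24, so log|p(0)| = log(24) = 3.1781.
Apply Jensen: I(r) = log|p(0)| + Σ_k log(r/|z_k|), summed over zeros inside |z| < r.
  log(r/|z_k|) for z_k = 1: log(7/1) = 1.9459
  log(r/|z_k|) for z_k = 4: log(7/4) = 0.5596
  log(r/|z_k|) for z_k = -6: log(7/6) = 0.1542
Sum over inside zeros: 2.6597.
I(r) = log|p(0)| + (inside sum) = 3.1781 + 2.6597 = 5.8377.
Closed form (all zeros inside, monic): I(r) = n·log(r) = 3·log(7) = 5.8377. ✓

I(r) ≈ 5.8377.


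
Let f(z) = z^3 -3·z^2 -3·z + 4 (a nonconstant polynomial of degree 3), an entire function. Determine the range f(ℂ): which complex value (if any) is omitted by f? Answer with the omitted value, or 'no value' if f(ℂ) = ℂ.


Little Picard bounds the complement of f(ℂ) to at most one point.
For every w ∈ ℂ, the equation p(z) − w = 0 is a nonconstant polynomial in z and hence has at least one root by the fundamental theorem of algebra. So p is surjective onto ℂ, omitting no value.

Omitted value: no value.


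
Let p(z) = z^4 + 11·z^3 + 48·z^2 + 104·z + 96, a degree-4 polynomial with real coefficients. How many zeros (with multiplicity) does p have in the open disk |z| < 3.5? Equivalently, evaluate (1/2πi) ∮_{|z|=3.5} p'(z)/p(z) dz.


The zeros of p are: (-2 + 2i), (-2 - 2i), -3, -4.
Their magnitudes are: 2.828, 2.828, 3, 4.
Zeros with |z| < R = 3.5: (-2 + 2i), (-2 - 2i), -3.
Count = 3.
By the argument principle, (1/2πi) ∮_{|z|=R} p'(z)/p(z) dz equals exactly this count.

Number of zeros inside |z| < 3.5: 3.


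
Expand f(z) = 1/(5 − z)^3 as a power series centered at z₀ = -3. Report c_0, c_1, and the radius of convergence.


Let w = z − z₀, so z = z₀ + w.
Then 5 − z = 5 − (z₀ + w) = (5 − z₀) − w = 8 − w.
f(z) = 1/(8 − w)^3 = (1/(8)^3) · (1 − w/(8))^{−3}.
By the binomial series (1−u)^{−3} = Σ_{n≥0} C(n+2, 2) u^n for |u|<1, with u = w/(8):
  c_n = C(n+2, 2) / (8)^(n+3).
  c_0 = 1/(8)^3 = 1/512.
  c_1 = 3/(8)^4 = 3/4096.
The series is valid for |w/d| < 1, i.e. |z − z₀| < |d|.
Radius of convergence: R = |5 − z₀| = |8| = 8 (distance from z₀ to the singularity z = 5).

c_0 = 1/512, c_1 = 3/4096; R = 8.


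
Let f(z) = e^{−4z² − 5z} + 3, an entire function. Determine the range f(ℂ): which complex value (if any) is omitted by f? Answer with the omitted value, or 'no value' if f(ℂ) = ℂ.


Little Picard bounds the complement of f(ℂ) to at most one point.
The exponent g(z) = −4z² − 5z is a nonconstant polynomial, hence surjective onto ℂ. So e^{g(z)} takes every value in {e^w : w ∈ ℂ} = ℂ ∖ {0}. Adding 3 shifts the range to ℂ ∖ {3}. f omits exactly 3.

Omitted value: 3.


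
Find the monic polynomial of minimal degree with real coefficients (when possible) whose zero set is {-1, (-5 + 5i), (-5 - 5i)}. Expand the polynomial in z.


The polynomial is p(z) = ∏_{α ∈ S} (z − α), where S = {-1, (-5 + 5i), (-5 - 5i)}.
Expanding the product yields: p(z) = z^3 + 11·z^2 + 60·z + 50.
Note conjugate pairs combine to real quadratics: (z − (-5+5i))(z − (-5−5i)) = z² + 10z + 50.
The resulting polynomial has degree 3 and real coefficients as required.

p(z) = z^3 + 11·z^2 + 60·z + 50.


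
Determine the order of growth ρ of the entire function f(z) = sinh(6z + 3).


sinh(w) is a linear combination of e^{iw} and e^{−iw} (or e^w, e^{−w} in the hyperbolic case), so |sinh(w)| ≤ e^{|w|}. With w = 6z + 3, |w| ≤ 6|z| + 3 = 6r + 3 on |z| = r, giving M(r) ≤ e^{6r + 3}, so ρ ≤ 1. On a suitable ray (z = it for sin/cos; z = t for sinh/cosh, t real → ∞), |sinh(6z + 3)| grows like e^{6|t|}/2, so ρ ≥ 1. Hence ρ = 1.
Therefore ρ = 1.

Order ρ = 1.


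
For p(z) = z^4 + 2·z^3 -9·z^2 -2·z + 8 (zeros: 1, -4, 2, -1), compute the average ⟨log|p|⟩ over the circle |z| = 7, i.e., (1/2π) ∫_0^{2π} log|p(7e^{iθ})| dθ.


Zeros: -4, -1, 1, 2; r = 7.
Inside |z| < r: -4, -1, 1, 2. Outside (|z| ≥ r): ∅.
p(0) = 8, so log|p(0)| = log(8) = 2.0794.
Apply Jensen: I(r) = log|p(0)| + Σ_k log(r/|z_k|), summed over zeros inside |z| < r.
  log(r/|z_k|) for z_k = 1: log(7/1) = 1.9459
  log(r/|z_k|) for z_k = -4: log(7/4) = 0.5596
  log(r/|z_k|) for z_k = 2: log(7/2) = 1.2528
  log(r/|z_k|) for z_k = -1: log(7/1) = 1.9459
Sum over inside zeros: 5.7042.
I(r) = log|p(0)| + (inside sum) = 2.0794 + 5.7042 = 7.7836.
Closed form (all zeros inside, monic): I(r) = n·log(r) = 4·log(7) = 7.7836. ✓

I(r) ≈ 7.7836.


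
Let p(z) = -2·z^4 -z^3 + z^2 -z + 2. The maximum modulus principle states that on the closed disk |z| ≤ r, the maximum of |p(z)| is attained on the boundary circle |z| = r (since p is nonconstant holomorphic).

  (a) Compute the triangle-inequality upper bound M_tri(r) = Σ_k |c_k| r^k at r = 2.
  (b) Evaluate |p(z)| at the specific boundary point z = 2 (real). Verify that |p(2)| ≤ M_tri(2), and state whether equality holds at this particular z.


Coefficients: c_0 = 2, c_1 = -1, c_2 = 1, c_3 = -1, c_4 = -2. Radius r = 2.
Part (a). Triangle bound: M_tri(r) = Σ_k |c_k| r^k
  = |2|·2^0 + |-1|·2^1 + |1|·2^2 + |-1|·2^3 + |-2|·2^4
  = 2 + 2 + 4 + 8 + 32 = 48.
This bounds M(r) := max_{|z|=r} |p(z)| from above; equality holds iff all terms c_k z^k can be made to align in phase at a single z on |z|=r.
Part (b). At z = 2 (real, on the circle |z| = r):
  p(2) = (2)·2^0 + (-1)·2^1 + (1)·2^2 + (-1)·2^3 + (-2)·2^4 = -36.
  |p(2)| = 36.
Check: |p(2)| = 36 ≤ 48 = M_tri(2). ✓ Equality does not hold at z = 2 (the coefficients have mixed signs, so the terms do not all align in phase there).

M_tri(2) = 48; |p(2)| = 36; equality at z=2: no.


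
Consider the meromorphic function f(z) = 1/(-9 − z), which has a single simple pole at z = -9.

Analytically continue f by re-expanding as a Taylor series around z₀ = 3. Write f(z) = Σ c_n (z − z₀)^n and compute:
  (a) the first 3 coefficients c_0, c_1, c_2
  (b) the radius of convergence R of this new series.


Let w = z − z₀, so z = z₀ + w.
Then -9 − z = -9 − (z₀ + w) = (-9 − z₀) − w = -12 − w.
f(z) = 1/(-12 − w) = (1/(-12)) · 1/(1 − w/(-12)) = Σ_{n≥0} w^n / (-12)^(n+1).
So c_n = 1/(-12)^(n+1):
  c_0 = 1/(-12)^1 = -1/12.
  c_1 = 1/(-12)^2 = 1/144.
  c_2 = 1/(-12)^3 = -1/1728.
The series is valid for |w/d| < 1, i.e. |z − z₀| < |d|.
Radius of convergence: R = |-9 − z₀| = |-12| = 12 (distance from z₀ to the singularity z = -9).

c_0 = -1/12, c_1 = 1/144, c_2 = -1/1728; R = 12.


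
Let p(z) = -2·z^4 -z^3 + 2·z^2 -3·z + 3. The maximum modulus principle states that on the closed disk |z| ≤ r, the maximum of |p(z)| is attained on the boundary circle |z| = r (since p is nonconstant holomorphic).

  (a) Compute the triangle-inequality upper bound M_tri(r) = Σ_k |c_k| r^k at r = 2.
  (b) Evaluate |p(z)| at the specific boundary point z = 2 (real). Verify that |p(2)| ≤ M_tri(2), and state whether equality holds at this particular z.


Coefficients: c_0 = 3, c_1 = -3, c_2 = 2, c_3 = -1, c_4 = -2. Radius r = 2.
Part (a). Triangle bound: M_tri(r) = Σ_k |c_k| r^k
  = |3|·2^0 + |-3|·2^1 + |2|·2^2 + |-1|·2^3 + |-2|·2^4
  = 3 + 6 + 8 + 8 + 32 = 57.
This bounds M(r) := max_{|z|=r} |p(z)| from above; equality holds iff all terms c_k z^k can be made to align in phase at a single z on |z|=r.
Part (b). At z = 2 (real, on the circle |z| = r):
  p(2) = (3)·2^0 + (-3)·2^1 + (2)·2^2 + (-1)·2^3 + (-2)·2^4 = -35.
  |p(2)| = 35.
Check: |p(2)| = 35 ≤ 57 = M_tri(2). ✓ Equality does not hold at z = 2 (the coefficients have mixed signs, so the terms do not all align in phase there).

M_tri(2) = 57; |p(2)| = 35; equality at z=2: no.


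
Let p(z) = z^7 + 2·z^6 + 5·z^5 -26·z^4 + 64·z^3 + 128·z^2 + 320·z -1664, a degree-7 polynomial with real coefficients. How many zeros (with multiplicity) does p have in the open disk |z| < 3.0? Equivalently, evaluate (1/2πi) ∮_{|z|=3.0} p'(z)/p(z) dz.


The zeros of p are: (2 + 2i), (2 - 2i), (-2 + 3i), (-2 - 3i), (-2 + 2i), (-2 - 2i), 2.
Their magnitudes are: 2.828, 2.828, 3.606, 3.606, 2.828, 2.828, 2.
Zeros with |z| < R = 3.0: (2 + 2i), (2 - 2i), (-2 + 2i), (-2 - 2i), 2.
Count = 5.
By the argument principle, (1/2πi) ∮_{|z|=R} p'(z)/p(z) dz equals exactly this count.

Number of zeros inside |z| < 3.0: 5.


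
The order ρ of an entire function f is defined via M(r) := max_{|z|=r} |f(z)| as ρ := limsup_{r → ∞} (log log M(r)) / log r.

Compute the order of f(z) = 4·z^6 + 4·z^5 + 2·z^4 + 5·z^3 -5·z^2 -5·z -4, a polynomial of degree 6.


|f(z)| ≤ Σ|c_k|·r^k = O(r^6) as r → ∞. Polynomial growth is O(e^{r^ε}) for every ε > 0 (since r^6/e^{r^ε} → 0), so ρ ≤ ε for all ε > 0, i.e. ρ = 0. Every nonconstant polynomial has order 0.
Therefore ρ = 0.

Order ρ = 0.


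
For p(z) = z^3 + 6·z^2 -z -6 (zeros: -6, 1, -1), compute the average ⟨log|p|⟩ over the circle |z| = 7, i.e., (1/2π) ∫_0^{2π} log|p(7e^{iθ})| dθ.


Zeros: -6, -1, 1; r = 7.
Inside |z| < r: -6, -1, 1. Outside (|z| ≥ r): ∅.
p(0) = -6, so log|p(0)| = log(6) = 1.7918.
Apply Jensen: I(r) = log|p(0)| + Σ_k log(r/|z_k|), summed over zeros inside |z| < r.
  log(r/|z_k|) for z_k = -6: log(7/6) = 0.1542
  log(r/|z_k|) for z_k = 1: log(7/1) = 1.9459
  log(r/|z_k|) for z_k = -1: log(7/1) = 1.9459
Sum over inside zeros: 4.0460.
I(r) = log|p(0)| + (inside sum) = 1.7918 + 4.0460 = 5.8377.
Closed form (all zeros inside, monic): I(r) = n·log(r) = 3·log(7) = 5.8377. ✓

I(r) ≈ 5.8377.


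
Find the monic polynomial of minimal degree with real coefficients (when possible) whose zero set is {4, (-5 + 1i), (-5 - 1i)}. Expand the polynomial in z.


The polynomial is p(z) = ∏_{α ∈ S} (z − α), where S = {4, (-5 + 1i), (-5 - 1i)}.
Expanding the product yields: p(z) = z^3 + 6·z^2 -14·z -104.
Note conjugate pairs combine to real quadratics: (z − (-5+1i))(z − (-5−1i)) = z² + 10z + 26.
The resulting polynomial has degree 3 and real coefficients as required.

p(z) = z^3 + 6·z^2 -14·z -104.


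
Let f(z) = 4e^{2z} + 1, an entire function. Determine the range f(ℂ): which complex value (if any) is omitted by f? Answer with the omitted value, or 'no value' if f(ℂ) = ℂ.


Little Picard bounds the complement of f(ℂ) to at most one point.
e^{2z} is never zero on ℂ, so 4·e^{2z} takes every value in ℂ ∖ {0}. Adding 1 shifts the range to ℂ ∖ {1}. Thus f omits exactly the value 1.

Omitted value: 1.


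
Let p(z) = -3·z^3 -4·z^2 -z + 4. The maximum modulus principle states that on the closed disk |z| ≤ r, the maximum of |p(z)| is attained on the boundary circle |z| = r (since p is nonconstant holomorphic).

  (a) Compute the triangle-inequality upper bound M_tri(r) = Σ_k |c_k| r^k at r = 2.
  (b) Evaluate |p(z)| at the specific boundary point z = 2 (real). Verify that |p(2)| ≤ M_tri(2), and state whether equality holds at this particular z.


Coefficients: c_0 = 4, c_1 = -1, c_2 = -4, c_3 = -3. Radius r = 2.
Part (a). Triangle bound: M_tri(r) = Σ_k |c_k| r^k
  = |4|·2^0 + |-1|·2^1 + |-4|·2^2 + |-3|·2^3
  = 4 + 2 + 16 + 24 = 46.
This bounds M(r) := max_{|z|=r} |p(z)| from above; equality holds iff all terms c_k z^k can be made to align in phase at a single z on |z|=r.
Part (b). At z = 2 (real, on the circle |z| = r):
  p(2) = (4)·2^0 + (-1)·2^1 + (-4)·2^2 + (-3)·2^3 = -38.
  |p(2)| = 38.
Check: |p(2)| = 38 ≤ 46 = M_tri(2). ✓ Equality does not hold at z = 2 (the coefficients have mixed signs, so the terms do not all align in phase there).

M_tri(2) = 46; |p(2)| = 38; equality at z=2: no.


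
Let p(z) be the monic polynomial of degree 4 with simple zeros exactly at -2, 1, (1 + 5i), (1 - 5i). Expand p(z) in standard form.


The polynomial is p(z) = ∏_{α ∈ S} (z − α), where S = {-2, 1, (1 + 5i), (1 - 5i)}.
Expanding the product yields: p(z) = z^4 -z^3 + 22·z^2 + 30·z -52.
Note conjugate pairs combine to real quadratics: (z − (1+5i))(z − (1−5i)) = z² − 2z + 26.
The resulting polynomial has degree 4 and real coefficients as required.

p(z) = z^4 -z^3 + 22·z^2 + 30·z -52.


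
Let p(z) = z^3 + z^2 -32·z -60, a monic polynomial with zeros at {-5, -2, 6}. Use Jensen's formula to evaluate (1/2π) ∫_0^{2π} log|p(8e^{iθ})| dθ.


Zeros: -5, -2, 6; r = 8.
Inside |z| < r: -5, -2, 6. Outside (|z| ≥ r): ∅.
p(0) = -60, so log|p(0)| = log(60) = 4.0943.
Apply Jensen: I(r) = log|p(0)| + Σ_k log(r/|z_k|), summed over zeros inside |z| < r.
  log(r/|z_k|) for z_k = -5: log(8/5) = 0.4700
  log(r/|z_k|) for z_k = -2: log(8/2) = 1.3863
  log(r/|z_k|) for z_k = 6: log(8/6) = 0.2877
Sum over inside zeros: 2.1440.
I(r) = log|p(0)| + (inside sum) = 4.0943 + 2.1440 = 6.2383.
Closed form (all zeros inside, monic): I(r) = n·log(r) = 3·log(8) = 6.2383. ✓

I(r) ≈ 6.2383.


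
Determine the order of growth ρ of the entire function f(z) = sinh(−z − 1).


sinh(w) is a linear combination of e^{iw} and e^{−iw} (or e^w, e^{−w} in the hyperbolic case), so |sinh(w)| ≤ e^{|w|}. With w = −z − 1, |w| ≤ 1|z| + 1 = 1r + 1 on |z| = r, giving M(r) ≤ e^{1r + 1}, so ρ ≤ 1. On a suitable ray (z = it for sin/cos; z = t for sinh/cosh, t real → ∞), |sinh(−z − 1)| grows like e^{1|t|}/2, so ρ ≥ 1. Hence ρ = 1.
Therefore ρ = 1.

Order ρ = 1.


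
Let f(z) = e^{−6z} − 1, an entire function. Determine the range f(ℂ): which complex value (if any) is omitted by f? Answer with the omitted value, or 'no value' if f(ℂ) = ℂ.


Little Picard bounds the complement of f(ℂ) to at most one point.
e^{−6z} is never zero on ℂ, so 1·e^{−6z} takes every value in ℂ ∖ {0}. Adding -1 shifts the range to ℂ ∖ {-1}. Thus f omits exactly the value -1.

Omitted value: -1.


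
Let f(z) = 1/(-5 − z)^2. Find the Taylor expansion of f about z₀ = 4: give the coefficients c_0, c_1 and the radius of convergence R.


Let w = z − z₀, so z = z₀ + w.
Then -5 − z = -5 − (z₀ + w) = (-5 − z₀) − w = -9 − w.
f(z) = 1/(-9 − w)^2 = (1/(-9)^2) · (1 − w/(-9))^{−2}.
By the binomial series (1−u)^{−2} = Σ_{n≥0} C(n+1, 1) u^n for |u|<1, with u = w/(-9):
  c_n = C(n+1, 1) / (-9)^(n+2).
  c_0 = 1/(-9)^2 = 1/81.
  c_1 = 2/(-9)^3 = -2/729.
The series is valid for |w/d| < 1, i.e. |z − z₀| < |d|.
Radius of convergence: R = |-5 − z₀| = |-9| = 9 (distance from z₀ to the singularity z = -5).

c_0 = 1/81, c_1 = -2/729; R = 9.


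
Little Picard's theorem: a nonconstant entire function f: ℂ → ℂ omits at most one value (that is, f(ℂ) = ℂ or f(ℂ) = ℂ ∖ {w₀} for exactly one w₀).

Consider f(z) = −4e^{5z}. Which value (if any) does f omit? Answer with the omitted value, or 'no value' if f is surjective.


Little Picard bounds the complement of f(ℂ) to at most one point.
e^{5z} is never zero on ℂ, so -4·e^{5z} takes every value in ℂ ∖ {0}. Adding 0 shifts the range to ℂ ∖ {0}. Thus f omits exactly the value 0.

Omitted value: 0.


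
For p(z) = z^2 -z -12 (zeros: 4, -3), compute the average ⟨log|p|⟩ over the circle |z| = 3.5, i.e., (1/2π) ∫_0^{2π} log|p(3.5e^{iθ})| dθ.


Zeros: -3, 4; r = 3.5.
Inside |z| < r: -3. Outside (|z| ≥ r): 4.
p(0) = -12, so log|p(0)| = log(12) = 2.4849.
Apply Jensen: I(r) = log|p(0)| + Σ_k log(r/|z_k|), summed over zeros inside |z| < r.
  log(r/|z_k|) for z_k = -3: log(3.5/3) = 0.1542
  Outside zeros (4) contribute nothing to the Jensen sum.
Sum over inside zeros: 0.1542.
I(r) = log|p(0)| + (inside sum) = 2.4849 + 0.1542 = 2.6391.
Note: since some zeros are outside |z| ≤ r, the simplified n·log(r) form does NOT apply — only the inside zeros contribute.

I(r) ≈ 2.6391.
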